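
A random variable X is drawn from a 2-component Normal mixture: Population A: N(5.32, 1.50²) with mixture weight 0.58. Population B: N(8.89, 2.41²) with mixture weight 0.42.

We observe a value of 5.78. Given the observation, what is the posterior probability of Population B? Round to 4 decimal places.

0.1704

Apply Bayes' rule: the posterior for each component is proportional to its prior times its likelihood at x.
Evaluate each component's likelihood at the observed value:
  L_A = (1/(1.50·√(2π)))·exp(−(5.78−5.32)²/(2·1.50²)) = 0.265962·exp(-0.04702) = 0.253745
  L_B = (1/(2.41·√(2π)))·exp(−(5.78−8.89)²/(2·2.41²)) = 0.165536·exp(-0.83264) = 0.0719917
Multiply by the mixture weights:
  π_A·L_A = 0.58 × 0.253745 = 0.147172
  π_B·L_B = 0.42 × 0.0719917 = 0.0302365
Sum: 0.147172 + 0.0302365 = 0.177409
P(Population B | data) = 0.0302365 / 0.177409 ≈ 0.1704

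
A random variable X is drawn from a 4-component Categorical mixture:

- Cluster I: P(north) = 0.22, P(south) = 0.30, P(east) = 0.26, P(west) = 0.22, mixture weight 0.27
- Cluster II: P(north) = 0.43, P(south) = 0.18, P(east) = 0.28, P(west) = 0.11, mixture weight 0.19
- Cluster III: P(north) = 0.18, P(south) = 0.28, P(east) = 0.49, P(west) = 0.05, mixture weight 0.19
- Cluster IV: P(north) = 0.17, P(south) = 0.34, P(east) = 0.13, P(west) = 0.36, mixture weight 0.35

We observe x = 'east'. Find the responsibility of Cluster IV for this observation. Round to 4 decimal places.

0.1737

The responsibility of component k is w_k f_k(x) divided by Σ_j w_j f_j(x).
Evaluate each component's likelihood at the observed value:
  p_I = 0.26
  p_II = 0.28
  p_III = 0.49
  p_IV = 0.13
Prior × likelihood for each component:
  w_I·p_I = 0.27 × 0.26 = 0.0702
  w_II·p_II = 0.19 × 0.28 = 0.0532
  w_III·p_III = 0.19 × 0.49 = 0.0931
  w_IV·p_IV = 0.35 × 0.13 = 0.0455
Normaliser: 0.0702 + 0.0532 + 0.0931 + 0.0455 = 0.262
P(Cluster IV | x) ≈ 0.1737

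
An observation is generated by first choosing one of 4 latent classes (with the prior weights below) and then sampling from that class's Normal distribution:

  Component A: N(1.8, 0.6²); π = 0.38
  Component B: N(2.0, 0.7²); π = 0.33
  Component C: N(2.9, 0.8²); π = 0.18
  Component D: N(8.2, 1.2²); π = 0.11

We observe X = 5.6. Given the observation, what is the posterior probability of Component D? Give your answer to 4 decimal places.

Posterior ∝ prior × likelihood, so P(k | x) ∝ π_k f_k(x); normalise over all components.
Component likelihoods at x = 5.6:
  p_A = (1/(0.6·√(2π)))·exp(−(5.6−1.8)²/(2·0.6²)) = 0.664904·exp(-20.05556) = 1.29641e-09
  p_B = (1/(0.7·√(2π)))·exp(−(5.6−2.0)²/(2·0.7²)) = 0.569918·exp(-13.22449) = 1.02917e-06
  p_C = (1/(0.8·√(2π)))·exp(−(5.6−2.9)²/(2·0.8²)) = 0.498678·exp(-5.69531) = 0.0016764
  p_D = (1/(1.2·√(2π)))·exp(−(5.6−8.2)²/(2·1.2²)) = 0.332452·exp(-2.34722) = 0.0317939
Prior × likelihood for each component:
  π_A·p_A = 0.38 × 1.29641e-09 = 4.92635e-10
  π_B·p_B = 0.33 × 1.02917e-06 = 3.39628e-07
  π_C·p_C = 0.18 × 0.0016764 = 0.000301752
  π_D·p_D = 0.11 × 0.0317939 = 0.00349732
Sum: 4.92635e-10 + 3.39628e-07 + 0.000301752 + 0.00349732 = 0.00379942
So the posterior for Component D is 0.00349732 / 0.00379942 ≈ 0.9205.

0.9205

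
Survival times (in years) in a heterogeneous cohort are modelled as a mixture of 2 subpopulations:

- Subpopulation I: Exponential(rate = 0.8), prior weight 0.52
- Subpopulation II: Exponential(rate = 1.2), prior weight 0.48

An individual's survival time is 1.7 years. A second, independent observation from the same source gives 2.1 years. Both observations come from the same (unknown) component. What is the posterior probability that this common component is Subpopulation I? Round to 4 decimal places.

The responsibility of component k is π_k f_k(x) divided by Σ_j π_j f_j(x).
Since both observations come from the same component, the likelihood for component k is f_k(x₁)·f_k(x₂).
  L_I = [0.8·e^(−0.8·1.7) = 0.8·e^(−1.3600) = 0.205329] × [0.149099] = 0.0306143
  L_II = [1.2·e^(−1.2·1.7) = 1.2·e^(−2.0400) = 0.156034] × [0.0965515] = 0.0150654
Weight by the priors:
  π_I·L_I = 0.52 × 0.0306143 = 0.0159195
  π_II·L_II = 0.48 × 0.0150654 = 0.00723138
Denominator: 0.0159195 + 0.00723138 = 0.0231508
So the posterior for Subpopulation I is 0.0159195 / 0.0231508 ≈ 0.6876.

0.6876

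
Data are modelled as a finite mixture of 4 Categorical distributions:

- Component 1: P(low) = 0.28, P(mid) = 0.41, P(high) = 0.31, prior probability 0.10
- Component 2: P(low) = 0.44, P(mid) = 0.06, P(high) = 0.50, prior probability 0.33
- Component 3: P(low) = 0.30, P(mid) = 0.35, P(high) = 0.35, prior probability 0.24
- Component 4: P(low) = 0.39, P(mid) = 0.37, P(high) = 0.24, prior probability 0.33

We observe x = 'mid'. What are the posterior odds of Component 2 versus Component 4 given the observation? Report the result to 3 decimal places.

0.162

Posterior odds = (π_i f_i(x)) / (π_j f_j(x)); the normalising sum cancels.
Component likelihoods at x = 'mid':
  f_1 = P(mid | comp) = 0.41
  f_2 = P(mid | comp) = 0.06
  f_3 = P(mid | comp) = 0.35
  f_4 = P(mid | comp) = 0.37
Odds = (0.33/0.33) × (0.06/0.37) = 1 × 0.162162 ≈ 0.162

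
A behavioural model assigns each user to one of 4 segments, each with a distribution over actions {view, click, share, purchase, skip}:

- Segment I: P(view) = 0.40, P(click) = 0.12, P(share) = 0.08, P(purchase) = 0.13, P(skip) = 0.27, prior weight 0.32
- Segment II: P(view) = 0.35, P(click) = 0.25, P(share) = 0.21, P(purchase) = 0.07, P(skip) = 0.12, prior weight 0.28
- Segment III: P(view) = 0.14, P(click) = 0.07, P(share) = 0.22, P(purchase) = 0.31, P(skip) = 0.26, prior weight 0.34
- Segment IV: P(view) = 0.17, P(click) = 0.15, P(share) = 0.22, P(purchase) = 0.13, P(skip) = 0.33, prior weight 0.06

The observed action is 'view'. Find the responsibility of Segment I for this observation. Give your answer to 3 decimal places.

P(component k | x) = π_k·f_k(x) / marginal(x), where marginal(x) = Σ_j π_j·f_j(x).
Evaluate each component's likelihood at the observed value:
  f_I = P(view | comp) = 0.40
  f_II = P(view | comp) = 0.35
  f_III = P(view | comp) = 0.14
  f_IV = P(view | comp) = 0.17
Prior × likelihood for each component:
  π_I·f_I = 0.32 × 0.4 = 0.128
  π_II·f_II = 0.28 × 0.35 = 0.098
  π_III·f_III = 0.34 × 0.14 = 0.0476
  π_IV·f_IV = 0.06 × 0.17 = 0.0102
Sum: 0.128 + 0.098 + 0.0476 + 0.0102 = 0.2838
P(Segment I | the observation) = 0.128 / 0.2838 ≈ 0.451

0.451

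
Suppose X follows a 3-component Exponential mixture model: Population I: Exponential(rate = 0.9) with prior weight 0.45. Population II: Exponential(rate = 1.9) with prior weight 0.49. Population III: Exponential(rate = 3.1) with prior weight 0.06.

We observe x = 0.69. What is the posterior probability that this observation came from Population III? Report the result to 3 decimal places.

0.045

The responsibility of component k is π_k f_k(x) divided by Σ_j π_j f_j(x).
Evaluate each component's likelihood at the observed value:
  p_I = 0.483666
  p_II = 0.512146
  p_III = 0.365095
Prior × likelihood for each component:
  π_I·p_I = 0.45 × 0.483666 = 0.21765
  π_II·p_II = 0.49 × 0.512146 = 0.250951
  π_III·p_III = 0.06 × 0.365095 = 0.0219057
Denominator: 0.21765 + 0.250951 + 0.0219057 = 0.490507
Responsibility of Population III: 0.0219057 / 0.490507 ≈ 0.045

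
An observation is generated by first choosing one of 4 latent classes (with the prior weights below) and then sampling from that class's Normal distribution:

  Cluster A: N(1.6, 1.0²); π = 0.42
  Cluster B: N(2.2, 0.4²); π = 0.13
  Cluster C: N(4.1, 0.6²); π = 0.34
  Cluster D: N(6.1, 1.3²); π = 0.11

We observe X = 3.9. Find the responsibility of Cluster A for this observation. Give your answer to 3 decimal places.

Apply Bayes' rule: the posterior for each component is proportional to its prior times its likelihood at x.
Normal densities:
  f_A = (1/(1.0·√(2π)))·exp(−(3.9−1.6)²/(2·1.0²)) = 0.398942·exp(-2.64500) = 0.028327
  f_B = (1/(0.4·√(2π)))·exp(−(3.9−2.2)²/(2·0.4²)) = 0.997356·exp(-9.03125) = 0.000119297
  f_C = (1/(0.6·√(2π)))·exp(−(3.9−4.1)²/(2·0.6²)) = 0.664904·exp(-0.05556) = 0.628972
  f_D = (1/(1.3·√(2π)))·exp(−(3.9−6.1)²/(2·1.3²)) = 0.306879·exp(-1.43195) = 0.0732955
Multiply by the mixture weights:
  π_A·f_A = 0.42 × 0.028327 = 0.0118974
  π_B·f_B = 0.13 × 0.000119297 = 1.55086e-05
  π_C·f_C = 0.34 × 0.628972 = 0.21385
  π_D·f_D = 0.11 × 0.0732955 = 0.00806251
Denominator: 0.0118974 + 1.55086e-05 + 0.21385 + 0.00806251 = 0.233826
P(Cluster A | data) ≈ 0.051

0.051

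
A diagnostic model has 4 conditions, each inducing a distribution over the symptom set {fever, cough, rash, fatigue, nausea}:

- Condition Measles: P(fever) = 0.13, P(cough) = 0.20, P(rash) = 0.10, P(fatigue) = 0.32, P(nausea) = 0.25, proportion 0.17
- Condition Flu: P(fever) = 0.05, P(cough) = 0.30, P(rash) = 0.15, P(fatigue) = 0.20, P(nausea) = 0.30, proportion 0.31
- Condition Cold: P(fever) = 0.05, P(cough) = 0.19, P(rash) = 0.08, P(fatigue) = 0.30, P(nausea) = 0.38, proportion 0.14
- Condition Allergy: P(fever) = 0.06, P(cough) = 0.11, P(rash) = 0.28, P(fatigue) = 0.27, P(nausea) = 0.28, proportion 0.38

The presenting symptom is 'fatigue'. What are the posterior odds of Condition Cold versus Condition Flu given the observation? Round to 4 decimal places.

0.6774

Only the two components matter; the odds are (w_i f_i(x)) / (w_j f_j(x)).
Evaluate each component's likelihood at the observed value:
  f_Measles = 0.32
  f_Flu = 0.2
  f_Cold = 0.3
  f_Allergy = 0.27
Posterior odds = (w_Cold·f_Cold) / (w_Flu·f_Flu) = (0.14·0.3) / (0.31·0.2) = 0.042 / 0.062 ≈ 0.6774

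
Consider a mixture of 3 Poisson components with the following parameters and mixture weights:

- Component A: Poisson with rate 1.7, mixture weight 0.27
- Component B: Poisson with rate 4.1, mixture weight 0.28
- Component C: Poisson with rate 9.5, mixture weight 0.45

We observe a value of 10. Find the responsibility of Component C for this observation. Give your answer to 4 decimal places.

Apply Bayes' rule: the posterior for each component is proportional to its prior times its likelihood at x.
Poisson probabilities:
  L_A = 1.01491e-05
  L_B = 0.00613011
  L_C = 0.123502
Weight by the priors:
  π_A·L_A = 0.27 × 1.01491e-05 = 2.74024e-06
  π_B·L_B = 0.28 × 0.00613011 = 0.00171643
  π_C·L_C = 0.45 × 0.123502 = 0.0555761
Evidence: 2.74024e-06 + 0.00171643 + 0.0555761 = 0.0572953
P(Component C | the observation) = 0.0555761 / 0.0572953 ≈ 0.9700

0.9700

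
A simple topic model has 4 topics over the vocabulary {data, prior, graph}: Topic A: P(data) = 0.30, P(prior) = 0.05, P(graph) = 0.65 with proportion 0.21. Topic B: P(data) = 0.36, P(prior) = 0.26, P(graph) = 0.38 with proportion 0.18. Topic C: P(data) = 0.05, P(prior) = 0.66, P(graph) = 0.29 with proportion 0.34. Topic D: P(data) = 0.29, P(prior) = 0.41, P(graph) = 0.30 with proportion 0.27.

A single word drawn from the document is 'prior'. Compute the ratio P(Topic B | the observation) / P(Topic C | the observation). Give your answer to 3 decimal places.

0.209

Since P(k|x) ∝ P(Z=k) f_k(x), the posterior odds are P(Z=i) f_i(x) / (P(Z=j) f_j(x)).
Categorical probabilities:
  f_A = 0.05
  f_B = 0.26
  f_C = 0.66
  f_D = 0.41
Odds = (0.18/0.34) × (0.26/0.66) = 0.529412 × 0.393939 ≈ 0.209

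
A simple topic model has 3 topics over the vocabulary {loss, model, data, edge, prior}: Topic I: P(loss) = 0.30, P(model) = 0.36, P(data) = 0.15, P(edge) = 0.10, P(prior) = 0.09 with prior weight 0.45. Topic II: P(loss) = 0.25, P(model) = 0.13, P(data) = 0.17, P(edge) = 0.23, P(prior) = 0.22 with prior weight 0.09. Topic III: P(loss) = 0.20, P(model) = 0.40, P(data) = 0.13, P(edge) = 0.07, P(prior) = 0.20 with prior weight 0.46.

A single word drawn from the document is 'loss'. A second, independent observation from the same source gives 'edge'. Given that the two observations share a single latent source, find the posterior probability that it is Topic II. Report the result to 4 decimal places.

0.2061

Apply Bayes' rule: the posterior for each component is proportional to its prior times its likelihood at x.
Since both observations come from the same component, the likelihood for component k is f_k(x₁)·f_k(x₂).
  L_I = [P(loss | comp) = 0.30] × [0.1] = 0.03
  L_II = [P(loss | comp) = 0.25] × [0.23] = 0.0575
  L_III = [P(loss | comp) = 0.20] × [0.07] = 0.014
Multiply by the mixture weights:
  π_I·L_I = 0.45 × 0.03 = 0.0135
  π_II·L_II = 0.09 × 0.0575 = 0.005175
  π_III·L_III = 0.46 × 0.014 = 0.00644
Evidence: 0.0135 + 0.005175 + 0.00644 = 0.025115
P(Topic II | x₁, x₂) = 0.005175 / 0.025115 ≈ 0.2061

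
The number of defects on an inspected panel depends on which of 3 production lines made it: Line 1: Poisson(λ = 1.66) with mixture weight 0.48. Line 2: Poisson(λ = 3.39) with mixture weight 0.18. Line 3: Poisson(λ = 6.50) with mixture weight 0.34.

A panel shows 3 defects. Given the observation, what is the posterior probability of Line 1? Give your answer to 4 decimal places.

0.5256

P(component k | x) = π_k·f_k(x) / marginal(x), where marginal(x) = Σ_j π_j·f_j(x).
Poisson probabilities:
  f_1 = 0.144959
  f_2 = 0.218872
  f_3 = 0.0688137
Unnormalised posteriors:
  π_1·f_1 = 0.48 × 0.144959 = 0.0695802
  π_2·f_2 = 0.18 × 0.218872 = 0.0393969
  π_3·f_3 = 0.34 × 0.0688137 = 0.0233966
Evidence: 0.0695802 + 0.0393969 + 0.0233966 = 0.132374
Responsibility of Line 1: 0.0695802 / 0.132374 ≈ 0.5256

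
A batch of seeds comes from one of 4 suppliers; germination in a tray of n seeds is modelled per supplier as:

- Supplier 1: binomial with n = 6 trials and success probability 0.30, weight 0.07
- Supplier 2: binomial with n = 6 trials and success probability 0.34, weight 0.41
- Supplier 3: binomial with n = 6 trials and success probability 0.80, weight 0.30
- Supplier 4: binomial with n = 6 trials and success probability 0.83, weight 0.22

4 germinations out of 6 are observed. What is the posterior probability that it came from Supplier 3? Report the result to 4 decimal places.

P(component k | x) = π_k·f_k(x) / marginal(x), where marginal(x) = Σ_j π_j·f_j(x).
Evaluate each component's likelihood at the observed value:
  p_1 = 0.059535
  p_2 = 0.0873162
  p_3 = 0.24576
  p_4 = 0.205732
Weight by the priors:
  π_1·p_1 = 0.07 × 0.059535 = 0.00416745
  π_2·p_2 = 0.41 × 0.0873162 = 0.0357996
  π_3·p_3 = 0.30 × 0.24576 = 0.073728
  π_4·p_4 = 0.22 × 0.205732 = 0.045261
Marginal: 0.00416745 + 0.0357996 + 0.073728 + 0.045261 = 0.158956
Responsibility of Supplier 3: 0.073728 / 0.158956 ≈ 0.4638

0.4638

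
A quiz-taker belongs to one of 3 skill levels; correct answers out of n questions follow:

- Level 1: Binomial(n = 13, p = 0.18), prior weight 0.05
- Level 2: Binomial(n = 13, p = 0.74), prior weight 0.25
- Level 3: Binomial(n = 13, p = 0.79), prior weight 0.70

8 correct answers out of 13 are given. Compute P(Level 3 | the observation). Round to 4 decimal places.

0.6187

The responsibility of component k is π_k f_k(x) divided by Σ_j π_j f_j(x).
Component likelihoods at x = 8 correct answers out of 13:
  p_1 = C(13,8)·0.18^8·0.82^5 = 1287·1.102e-06·0.37074 = 0.000525809
  p_2 = C(13,8)·0.74^8·0.26^5 = 1287·0.0899195·0.00118814 = 0.137499
  p_3 = C(13,8)·0.79^8·0.21^5 = 1287·0.151711·0.00040841 = 0.0797428
Weight by the priors:
  π_1·p_1 = 0.05 × 0.000525809 = 2.62904e-05
  π_2·p_2 = 0.25 × 0.137499 = 0.0343747
  π_3·p_3 = 0.70 × 0.0797428 = 0.05582
Sum: 2.62904e-05 + 0.0343747 + 0.05582 = 0.090221
P(Level 3 | data) = 0.05582 / 0.090221 ≈ 0.6187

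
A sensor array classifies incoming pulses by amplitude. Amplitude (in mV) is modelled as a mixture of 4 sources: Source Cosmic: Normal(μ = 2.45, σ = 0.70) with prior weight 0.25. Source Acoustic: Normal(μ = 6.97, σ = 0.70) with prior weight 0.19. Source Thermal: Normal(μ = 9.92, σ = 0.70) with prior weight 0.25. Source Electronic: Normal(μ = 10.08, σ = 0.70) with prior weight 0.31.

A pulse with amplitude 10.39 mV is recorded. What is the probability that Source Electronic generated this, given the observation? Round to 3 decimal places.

0.585

Apply Bayes' rule: the posterior for each component is proportional to its prior times its likelihood at x.
Evaluate each component's likelihood at the observed value:
  f_Cosmic = (1/(0.70·√(2π)))·exp(−(10.39−2.45)²/(2·0.70²)) = 0.569918·exp(-64.33020) = 6.56991e-29
  f_Acoustic = (1/(0.70·√(2π)))·exp(−(10.39−6.97)²/(2·0.70²)) = 0.569918·exp(-11.93510) = 3.73648e-06
  f_Thermal = (1/(0.70·√(2π)))·exp(−(10.39−9.92)²/(2·0.70²)) = 0.569918·exp(-0.22541) = 0.454903
  f_Electronic = (1/(0.70·√(2π)))·exp(−(10.39−10.08)²/(2·0.70²)) = 0.569918·exp(-0.09806) = 0.516683
Unnormalised posteriors:
  π_Cosmic·f_Cosmic = 0.25 × 6.56991e-29 = 1.64248e-29
  π_Acoustic·f_Acoustic = 0.19 × 3.73648e-06 = 7.09932e-07
  π_Thermal·f_Thermal = 0.25 × 0.454903 = 0.113726
  π_Electronic·f_Electronic = 0.31 × 0.516683 = 0.160172
Sum: 1.64248e-29 + 7.09932e-07 + 0.113726 + 0.160172 = 0.273898
P(Source Electronic | the observation) = 0.160172 / 0.273898 ≈ 0.585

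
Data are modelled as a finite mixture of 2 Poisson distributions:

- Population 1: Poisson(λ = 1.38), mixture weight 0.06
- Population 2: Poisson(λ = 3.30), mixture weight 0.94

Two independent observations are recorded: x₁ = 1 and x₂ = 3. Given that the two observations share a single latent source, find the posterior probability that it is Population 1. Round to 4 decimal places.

0.0833

The responsibility of component k is P(Z=k) f_k(x) divided by Σ_j P(Z=j) f_j(x).
Since both observations come from the same component, the likelihood for component k is f_k(x₁)·f_k(x₂).
  f_1 = [0.347178] × [0.110194] = 0.0382571
  f_2 = [0.121714] × [0.220912] = 0.0268882
Prior × likelihood for each component:
  P(Z=1)·f_1 = 0.06 × 0.0382571 = 0.00229543
  P(Z=2)·f_2 = 0.94 × 0.0268882 = 0.0252749
Sum: 0.00229543 + 0.0252749 = 0.0275703
P(Population 1 | x₁,x₂) ≈ 0.0833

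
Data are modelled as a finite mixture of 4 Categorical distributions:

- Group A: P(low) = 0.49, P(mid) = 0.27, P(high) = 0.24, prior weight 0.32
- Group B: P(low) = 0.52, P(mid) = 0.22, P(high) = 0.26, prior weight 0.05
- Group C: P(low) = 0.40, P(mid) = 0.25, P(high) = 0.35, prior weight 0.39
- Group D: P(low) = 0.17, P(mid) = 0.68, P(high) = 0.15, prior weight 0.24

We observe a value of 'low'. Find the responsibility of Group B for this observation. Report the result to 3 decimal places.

P(component k | x) = w_k·f_k(x) / marginal(x), where marginal(x) = Σ_j w_j·f_j(x).
Component likelihoods at x = 'low':
  L_A = P(low | comp) = 0.49
  L_B = P(low | comp) = 0.52
  L_C = P(low | comp) = 0.40
  L_D = P(low | comp) = 0.17
Weight by the priors:
  w_A·L_A = 0.32 × 0.49 = 0.1568
  w_B·L_B = 0.05 × 0.52 = 0.026
  w_C·L_C = 0.39 × 0.4 = 0.156
  w_D·L_D = 0.24 × 0.17 = 0.0408
Marginal: 0.1568 + 0.026 + 0.156 + 0.0408 = 0.3796
Responsibility of Group B: 0.026 / 0.3796 ≈ 0.068

0.068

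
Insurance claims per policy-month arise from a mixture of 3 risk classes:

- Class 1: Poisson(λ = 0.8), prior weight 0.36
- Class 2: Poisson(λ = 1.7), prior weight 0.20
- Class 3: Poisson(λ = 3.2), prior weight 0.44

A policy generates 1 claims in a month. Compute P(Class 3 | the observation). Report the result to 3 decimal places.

0.231

The responsibility of component k is π_k f_k(x) divided by Σ_j π_j f_j(x).
Evaluate each component's likelihood at the observed value:
  p_1 = 0.359463
  p_2 = 0.310562
  p_3 = 0.130439
Weight by the priors:
  π_1·p_1 = 0.36 × 0.359463 = 0.129407
  π_2·p_2 = 0.20 × 0.310562 = 0.0621124
  π_3·p_3 = 0.44 × 0.130439 = 0.0573932
Normaliser: 0.129407 + 0.0621124 + 0.0573932 = 0.248912
Responsibility of Class 3: 0.0573932 / 0.248912 ≈ 0.231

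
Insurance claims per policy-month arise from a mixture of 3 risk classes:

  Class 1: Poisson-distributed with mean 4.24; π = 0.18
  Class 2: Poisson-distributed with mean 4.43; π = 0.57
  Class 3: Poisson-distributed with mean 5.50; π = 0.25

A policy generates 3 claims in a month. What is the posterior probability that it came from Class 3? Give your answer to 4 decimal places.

Apply Bayes' rule: the posterior for each component is proportional to its prior times its likelihood at x.
Component likelihoods at x = 3 claims:
  L_1 = e^(−4.24)·4.24^3/3! = 0.183037
  L_2 = e^(−4.43)·4.43^3/3! = 0.172638
  L_3 = e^(−5.50)·5.50^3/3! = 0.113323
Weight by the priors:
  P(Z=1)·L_1 = 0.18 × 0.183037 = 0.0329466
  P(Z=2)·L_2 = 0.57 × 0.172638 = 0.0984034
  P(Z=3)·L_3 = 0.25 × 0.113323 = 0.0283307
Normaliser: 0.0329466 + 0.0984034 + 0.0283307 = 0.159681
Responsibility of Class 3: 0.0283307 / 0.159681 ≈ 0.1774

0.1774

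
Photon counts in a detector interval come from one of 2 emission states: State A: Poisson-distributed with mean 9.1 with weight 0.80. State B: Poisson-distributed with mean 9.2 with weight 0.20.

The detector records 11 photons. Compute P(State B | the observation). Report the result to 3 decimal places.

Posterior ∝ prior × likelihood, so P(k | x) ∝ π_k f_k(x); normalise over all components.
Component likelihoods at x = 11 photons:
  L_A = e^(−9.1)·9.1^11/11! = 0.0991334
  L_B = e^(−9.2)·9.2^11/11! = 0.101158
Prior × likelihood for each component:
  π_A·L_A = 0.80 × 0.0991334 = 0.0793067
  π_B·L_B = 0.20 × 0.101158 = 0.0202316
Marginal: 0.0793067 + 0.0202316 = 0.0995383
So the posterior for State B is 0.0202316 / 0.0995383 ≈ 0.203.

0.203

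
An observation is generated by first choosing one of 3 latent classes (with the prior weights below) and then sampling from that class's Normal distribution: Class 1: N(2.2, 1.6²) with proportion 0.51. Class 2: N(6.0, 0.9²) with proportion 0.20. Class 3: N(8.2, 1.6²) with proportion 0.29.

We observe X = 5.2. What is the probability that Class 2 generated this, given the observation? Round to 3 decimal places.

0.635

Posterior ∝ prior × likelihood, so P(k | x) ∝ w_k f_k(x); normalise over all components.
Component likelihoods at x = 5.2:
  p_1 = 0.0429914
  p_2 = 0.298603
  p_3 = 0.0429914
Prior × likelihood for each component:
  w_1·p_1 = 0.51 × 0.0429914 = 0.0219256
  w_2·p_2 = 0.20 × 0.298603 = 0.0597206
  w_3·p_3 = 0.29 × 0.0429914 = 0.0124675
Marginal: 0.0219256 + 0.0597206 + 0.0124675 = 0.0941138
P(Class 2 | the observation) ≈ 0.635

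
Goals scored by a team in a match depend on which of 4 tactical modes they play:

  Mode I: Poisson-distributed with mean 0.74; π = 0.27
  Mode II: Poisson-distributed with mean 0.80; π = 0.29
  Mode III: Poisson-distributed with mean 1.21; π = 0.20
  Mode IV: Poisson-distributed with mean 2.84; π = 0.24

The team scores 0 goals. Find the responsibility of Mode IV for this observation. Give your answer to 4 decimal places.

P(component k | x) = π_k·f_k(x) / marginal(x), where marginal(x) = Σ_j π_j·f_j(x).
Evaluate each component's likelihood at the observed value:
  f_I = e^(−0.74)·0.74^0/0! = 0.477114
  f_II = e^(−0.80)·0.80^0/0! = 0.449329
  f_III = e^(−1.21)·1.21^0/0! = 0.298197
  f_IV = e^(−2.84)·2.84^0/0! = 0.0584257
Prior × likelihood for each component:
  π_I·f_I = 0.27 × 0.477114 = 0.128821
  π_II·f_II = 0.29 × 0.449329 = 0.130305
  π_III·f_III = 0.20 × 0.298197 = 0.0596395
  π_IV·f_IV = 0.24 × 0.0584257 = 0.0140222
Denominator: 0.128821 + 0.130305 + 0.0596395 + 0.0140222 = 0.332788
So the posterior for Mode IV is 0.0140222 / 0.332788 ≈ 0.0421.

0.0421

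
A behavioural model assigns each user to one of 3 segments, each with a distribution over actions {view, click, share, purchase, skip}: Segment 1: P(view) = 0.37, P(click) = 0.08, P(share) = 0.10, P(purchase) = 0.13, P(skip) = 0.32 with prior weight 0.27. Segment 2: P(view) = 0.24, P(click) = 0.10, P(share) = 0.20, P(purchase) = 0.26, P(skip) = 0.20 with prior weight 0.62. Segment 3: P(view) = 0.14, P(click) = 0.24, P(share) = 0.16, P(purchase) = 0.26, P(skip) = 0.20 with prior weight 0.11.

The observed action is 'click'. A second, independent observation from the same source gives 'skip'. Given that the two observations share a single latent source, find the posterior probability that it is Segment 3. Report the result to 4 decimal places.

0.2147

P(component k | x) = P(Z=k)·f_k(x) / marginal(x), where marginal(x) = Σ_j P(Z=j)·f_j(x).
Since both observations come from the same component, the likelihood for component k is f_k(x₁)·f_k(x₂).
  p_1 = [P(click | comp) = 0.08] × [0.32] = 0.0256
  p_2 = [P(click | comp) = 0.10] × [0.2] = 0.02
  p_3 = [P(click | comp) = 0.24] × [0.2] = 0.048
Weight by the priors:
  P(Z=1)·p_1 = 0.27 × 0.0256 = 0.006912
  P(Z=2)·p_2 = 0.62 × 0.02 = 0.0124
  P(Z=3)·p_3 = 0.11 × 0.048 = 0.00528
Marginal: 0.006912 + 0.0124 + 0.00528 = 0.024592
P(Segment 3 | x) = 0.00528 / 0.024592 ≈ 0.2147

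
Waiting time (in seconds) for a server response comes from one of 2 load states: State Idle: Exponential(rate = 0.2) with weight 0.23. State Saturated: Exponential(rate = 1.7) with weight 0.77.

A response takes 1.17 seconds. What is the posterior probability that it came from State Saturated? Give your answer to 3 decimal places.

By Bayes' theorem, P(k | x) = P(Z=k) f_k(x) / Σ_j P(Z=j) f_j(x).
Exponential densities:
  p_Idle = 0.2·e^(−0.2·1.17) = 0.2·e^(−0.2340) = 0.158272
  p_Saturated = 1.7·e^(−1.7·1.17) = 1.7·e^(−1.9890) = 0.232615
Multiply by the mixture weights:
  P(Z=Idle)·p_Idle = 0.23 × 0.158272 = 0.0364026
  P(Z=Saturated)·p_Saturated = 0.77 × 0.232615 = 0.179113
Denominator: 0.0364026 + 0.179113 = 0.215516
P(State Saturated | 1.17 seconds) = 0.179113 / 0.215516 ≈ 0.831

0.831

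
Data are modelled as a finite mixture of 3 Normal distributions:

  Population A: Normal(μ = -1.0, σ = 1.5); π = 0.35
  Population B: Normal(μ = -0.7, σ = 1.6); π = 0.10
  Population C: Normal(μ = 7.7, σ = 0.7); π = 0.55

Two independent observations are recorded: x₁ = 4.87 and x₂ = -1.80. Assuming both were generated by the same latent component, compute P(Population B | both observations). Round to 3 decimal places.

The responsibility of component k is P(Z=k) f_k(x) divided by Σ_j P(Z=j) f_j(x).
Since both observations come from the same component, the likelihood for component k is f_k(x₁)·f_k(x₂).
  p_A = [(1/(1.5·√(2π)))·exp(−(4.87−-1.0)²/(2·1.5²)) = 0.265962·exp(-7.65709) = 0.000125715] × [0.230703] = 2.90028e-05
  p_B = [(1/(1.6·√(2π)))·exp(−(4.87−-0.7)²/(2·1.6²)) = 0.249339·exp(-6.05955) = 0.000582319] × [0.196858] = 0.000114634
  p_C = [(1/(0.7·√(2π)))·exp(−(4.87−7.7)²/(2·0.7²)) = 0.569918·exp(-8.17235) = 0.000160919] × [5.76548e-41] = 9.27774e-45
Prior × likelihood for each component:
  P(Z=A)·p_A = 0.35 × 2.90028e-05 = 1.0151e-05
  P(Z=B)·p_B = 0.10 × 0.000114634 = 1.14634e-05
  P(Z=C)·p_C = 0.55 × 9.27774e-45 = 5.10276e-45
Normaliser: 1.0151e-05 + 1.14634e-05 + 5.10276e-45 = 2.16144e-05
Responsibility of Population B: 1.14634e-05 / 2.16144e-05 ≈ 0.530

0.530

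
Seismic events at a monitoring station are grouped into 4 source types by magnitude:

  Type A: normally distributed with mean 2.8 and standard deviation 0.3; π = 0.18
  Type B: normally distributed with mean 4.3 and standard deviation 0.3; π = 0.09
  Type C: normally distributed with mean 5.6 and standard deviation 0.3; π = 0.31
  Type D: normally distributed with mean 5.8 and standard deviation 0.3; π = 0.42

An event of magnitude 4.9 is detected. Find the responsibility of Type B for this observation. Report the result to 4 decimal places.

0.3272

By Bayes' theorem, P(k | x) = π_k f_k(x) / Σ_j π_j f_j(x).
Normal densities:
  L_A = 3.04491e-11
  L_B = 0.17997
  L_C = 0.0874063
  L_D = 0.0147728
Prior × likelihood for each component:
  π_A·L_A = 0.18 × 3.04491e-11 = 5.48083e-12
  π_B·L_B = 0.09 × 0.17997 = 0.0161973
  π_C·L_C = 0.31 × 0.0874063 = 0.027096
  π_D·L_D = 0.42 × 0.0147728 = 0.00620459
Marginal: 5.48083e-12 + 0.0161973 + 0.027096 + 0.00620459 = 0.0494978
Responsibility of Type B: 0.0161973 / 0.0494978 ≈ 0.3272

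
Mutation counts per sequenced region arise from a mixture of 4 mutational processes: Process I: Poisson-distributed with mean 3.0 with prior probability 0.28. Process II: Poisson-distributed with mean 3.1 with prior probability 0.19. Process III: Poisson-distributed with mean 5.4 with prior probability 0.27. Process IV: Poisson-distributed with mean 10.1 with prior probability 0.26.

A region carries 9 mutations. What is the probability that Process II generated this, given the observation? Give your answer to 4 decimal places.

0.0134

P(component k | x) = π_k·f_k(x) / marginal(x), where marginal(x) = Σ_j π_j·f_j(x).
Poisson probabilities:
  p_I = e^(−3.0)·3.0^9/9! = 0.0027005
  p_II = e^(−3.1)·3.1^9/9! = 0.00328231
  p_III = e^(−5.4)·5.4^9/9! = 0.0485949
  p_IV = e^(−10.1)·10.1^9/9! = 0.12381
Prior × likelihood for each component:
  π_I·p_I = 0.28 × 0.0027005 = 0.000756141
  π_II·p_II = 0.19 × 0.00328231 = 0.000623639
  π_III·p_III = 0.27 × 0.0485949 = 0.0131206
  π_IV·p_IV = 0.26 × 0.12381 = 0.0321906
Denominator: 0.000756141 + 0.000623639 + 0.0131206 + 0.0321906 = 0.046691
Responsibility of Process II: 0.000623639 / 0.046691 ≈ 0.0134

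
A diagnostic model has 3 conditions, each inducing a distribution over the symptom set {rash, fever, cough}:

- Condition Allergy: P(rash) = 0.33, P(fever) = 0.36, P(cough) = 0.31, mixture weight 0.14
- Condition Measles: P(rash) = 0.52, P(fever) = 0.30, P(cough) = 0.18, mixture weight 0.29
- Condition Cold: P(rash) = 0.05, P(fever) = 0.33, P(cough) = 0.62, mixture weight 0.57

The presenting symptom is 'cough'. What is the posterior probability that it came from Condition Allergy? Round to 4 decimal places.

0.0967

Apply Bayes' rule: the posterior for each component is proportional to its prior times its likelihood at x.
Categorical probabilities:
  f_Allergy = P(cough | comp) = 0.31
  f_Measles = P(cough | comp) = 0.18
  f_Cold = P(cough | comp) = 0.62
Prior × likelihood for each component:
  π_Allergy·f_Allergy = 0.14 × 0.31 = 0.0434
  π_Measles·f_Measles = 0.29 × 0.18 = 0.0522
  π_Cold·f_Cold = 0.57 × 0.62 = 0.3534
Marginal: 0.0434 + 0.0522 + 0.3534 = 0.449
Responsibility of Condition Allergy: 0.0434 / 0.449 ≈ 0.0967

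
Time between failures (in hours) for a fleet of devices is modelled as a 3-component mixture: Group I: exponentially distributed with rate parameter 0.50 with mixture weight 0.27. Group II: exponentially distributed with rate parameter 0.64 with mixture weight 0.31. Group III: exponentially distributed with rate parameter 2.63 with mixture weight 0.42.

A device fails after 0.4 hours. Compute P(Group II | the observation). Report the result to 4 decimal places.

0.2363

The responsibility of component k is π_k f_k(x) divided by Σ_j π_j f_j(x).
Component likelihoods at x = 0.4 hours:
  L_I = 0.50·e^(−0.50·0.4) = 0.50·e^(−0.2000) = 0.409365
  L_II = 0.64·e^(−0.64·0.4) = 0.64·e^(−0.2560) = 0.495451
  L_III = 2.63·e^(−2.63·0.4) = 2.63·e^(−1.0520) = 0.918497
Multiply by the mixture weights:
  π_I·L_I = 0.27 × 0.409365 = 0.110529
  π_II·L_II = 0.31 × 0.495451 = 0.15359
  π_III·L_III = 0.42 × 0.918497 = 0.385769
Sum: 0.110529 + 0.15359 + 0.385769 = 0.649887
So the posterior for Group II is 0.15359 / 0.649887 ≈ 0.2363.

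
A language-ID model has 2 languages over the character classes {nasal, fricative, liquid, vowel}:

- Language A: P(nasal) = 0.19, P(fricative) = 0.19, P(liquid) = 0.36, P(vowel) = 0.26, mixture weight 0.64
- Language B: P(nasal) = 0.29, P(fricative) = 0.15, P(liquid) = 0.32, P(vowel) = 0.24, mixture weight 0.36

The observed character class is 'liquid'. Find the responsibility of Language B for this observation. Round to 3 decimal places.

0.333

Posterior ∝ prior × likelihood, so P(k | x) ∝ π_k f_k(x); normalise over all components.
Component likelihoods at x = 'liquid':
  f_A = P(liquid | comp) = 0.36
  f_B = P(liquid | comp) = 0.32
Weight by the priors:
  π_A·f_A = 0.64 × 0.36 = 0.2304
  π_B·f_B = 0.36 × 0.32 = 0.1152
Marginal: 0.2304 + 0.1152 = 0.3456
P(Language B | the observation) = 0.1152 / 0.3456 ≈ 0.333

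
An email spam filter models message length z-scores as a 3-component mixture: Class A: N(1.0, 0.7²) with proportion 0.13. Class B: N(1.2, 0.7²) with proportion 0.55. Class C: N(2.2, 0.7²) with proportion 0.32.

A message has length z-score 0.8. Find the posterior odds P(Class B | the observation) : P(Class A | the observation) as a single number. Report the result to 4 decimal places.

3.7432

Posterior odds = (P(Z=i) f_i(x)) / (P(Z=j) f_j(x)); the normalising sum cancels.
Component likelihoods at x = 0.8:
  L_A = 0.547124
  L_B = 0.484068
  L_C = 0.07713
0.266238 / 0.0711261 ≈ 3.7432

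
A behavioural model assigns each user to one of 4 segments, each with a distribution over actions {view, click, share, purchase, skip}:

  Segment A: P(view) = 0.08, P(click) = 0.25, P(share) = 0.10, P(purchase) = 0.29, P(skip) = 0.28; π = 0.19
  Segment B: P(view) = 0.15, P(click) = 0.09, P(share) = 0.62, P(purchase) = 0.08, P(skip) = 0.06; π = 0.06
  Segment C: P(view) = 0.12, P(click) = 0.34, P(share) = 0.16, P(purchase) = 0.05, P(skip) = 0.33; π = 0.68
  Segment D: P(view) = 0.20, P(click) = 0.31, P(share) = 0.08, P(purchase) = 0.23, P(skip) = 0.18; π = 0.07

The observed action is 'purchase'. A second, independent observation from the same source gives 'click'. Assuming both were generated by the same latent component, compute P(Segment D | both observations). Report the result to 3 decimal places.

By Bayes' theorem, P(k | x) = π_k f_k(x) / Σ_j π_j f_j(x).
Since both observations come from the same component, the likelihood for component k is f_k(x₁)·f_k(x₂).
  p_A = [0.29] × [0.25] = 0.0725
  p_B = [0.08] × [0.09] = 0.0072
  p_C = [0.05] × [0.34] = 0.017
  p_D = [0.23] × [0.31] = 0.0713
Prior × likelihood for each component:
  π_A·p_A = 0.19 × 0.0725 = 0.013775
  π_B·p_B = 0.06 × 0.0072 = 0.000432
  π_C·p_C = 0.68 × 0.017 = 0.01156
  π_D·p_D = 0.07 × 0.0713 = 0.004991
Sum: 0.013775 + 0.000432 + 0.01156 + 0.004991 = 0.030758
P(Segment D | x₁, x₂) ≈ 0.162

0.162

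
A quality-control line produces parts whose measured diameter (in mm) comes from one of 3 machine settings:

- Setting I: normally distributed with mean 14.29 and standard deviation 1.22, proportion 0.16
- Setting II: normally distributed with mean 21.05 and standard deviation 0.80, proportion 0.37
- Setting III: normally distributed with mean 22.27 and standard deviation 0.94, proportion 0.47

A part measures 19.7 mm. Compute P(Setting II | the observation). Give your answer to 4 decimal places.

0.9034

By Bayes' theorem, P(k | x) = P(Z=k) f_k(x) / Σ_j P(Z=j) f_j(x).
Component likelihoods at x = 19.7 mm:
  L_I = 1.75605e-05
  L_II = 0.120077
  L_III = 0.0101067
Multiply by the mixture weights:
  P(Z=I)·L_I = 0.16 × 1.75605e-05 = 2.80968e-06
  P(Z=II)·L_II = 0.37 × 0.120077 = 0.0444284
  P(Z=III)·L_III = 0.47 × 0.0101067 = 0.00475015
Evidence: 2.80968e-06 + 0.0444284 + 0.00475015 = 0.0491814
Responsibility of Setting II: 0.0444284 / 0.0491814 ≈ 0.9034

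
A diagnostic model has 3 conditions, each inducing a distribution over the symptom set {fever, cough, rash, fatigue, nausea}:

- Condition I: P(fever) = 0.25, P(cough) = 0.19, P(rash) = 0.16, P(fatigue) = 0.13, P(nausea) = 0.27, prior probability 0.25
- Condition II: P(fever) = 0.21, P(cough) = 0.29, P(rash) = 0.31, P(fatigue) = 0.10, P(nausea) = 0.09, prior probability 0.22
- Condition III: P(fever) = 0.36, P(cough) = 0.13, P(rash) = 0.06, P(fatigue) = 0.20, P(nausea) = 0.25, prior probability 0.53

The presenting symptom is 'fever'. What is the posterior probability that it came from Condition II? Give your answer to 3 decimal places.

0.154

P(component k | x) = π_k·f_k(x) / marginal(x), where marginal(x) = Σ_j π_j·f_j(x).
Evaluate each component's likelihood at the observed value:
  f_I = P(fever | comp) = 0.25
  f_II = P(fever | comp) = 0.21
  f_III = P(fever | comp) = 0.36
Weight by the priors:
  π_I·f_I = 0.25 × 0.25 = 0.0625
  π_II·f_II = 0.22 × 0.21 = 0.0462
  π_III·f_III = 0.53 × 0.36 = 0.1908
Marginal: 0.0625 + 0.0462 + 0.1908 = 0.2995
Responsibility of Condition II: 0.0462 / 0.2995 ≈ 0.154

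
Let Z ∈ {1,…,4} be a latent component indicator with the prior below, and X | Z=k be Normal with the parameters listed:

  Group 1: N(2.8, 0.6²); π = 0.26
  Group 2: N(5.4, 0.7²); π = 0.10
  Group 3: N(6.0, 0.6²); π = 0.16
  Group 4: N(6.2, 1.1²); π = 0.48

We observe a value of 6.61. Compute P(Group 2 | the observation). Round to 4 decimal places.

Apply Bayes' rule: the posterior for each component is proportional to its prior times its likelihood at x.
Normal densities:
  L_1 = (1/(0.6·√(2π)))·exp(−(6.61−2.8)²/(2·0.6²)) = 0.664904·exp(-20.16125) = 1.16638e-09
  L_2 = (1/(0.7·√(2π)))·exp(−(6.61−5.4)²/(2·0.7²)) = 0.569918·exp(-1.49398) = 0.127934
  L_3 = (1/(0.6·√(2π)))·exp(−(6.61−6.0)²/(2·0.6²)) = 0.664904·exp(-0.51681) = 0.396564
  L_4 = (1/(1.1·√(2π)))·exp(−(6.61−6.2)²/(2·1.1²)) = 0.362675·exp(-0.06946) = 0.338337
Unnormalised posteriors:
  π_1·L_1 = 0.26 × 1.16638e-09 = 3.03258e-10
  π_2·L_2 = 0.10 × 0.127934 = 0.0127934
  π_3·L_3 = 0.16 × 0.396564 = 0.0634502
  π_4·L_4 = 0.48 × 0.338337 = 0.162402
Normaliser: 3.03258e-10 + 0.0127934 + 0.0634502 + 0.162402 = 0.238646
P(Group 2 | data) = 0.0127934 / 0.238646 ≈ 0.0536

0.0536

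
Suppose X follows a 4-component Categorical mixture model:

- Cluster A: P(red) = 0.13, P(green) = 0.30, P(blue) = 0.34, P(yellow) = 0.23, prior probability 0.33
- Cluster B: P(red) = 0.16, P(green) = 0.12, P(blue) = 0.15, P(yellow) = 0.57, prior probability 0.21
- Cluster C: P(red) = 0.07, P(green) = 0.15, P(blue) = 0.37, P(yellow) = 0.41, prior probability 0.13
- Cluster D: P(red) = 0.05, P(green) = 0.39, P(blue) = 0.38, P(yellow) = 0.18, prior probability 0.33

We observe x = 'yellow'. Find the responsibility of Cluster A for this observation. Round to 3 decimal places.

Posterior ∝ prior × likelihood, so P(k | x) ∝ P(Z=k) f_k(x); normalise over all components.
Categorical probabilities:
  f_A = P(yellow | comp) = 0.23
  f_B = P(yellow | comp) = 0.57
  f_C = P(yellow | comp) = 0.41
  f_D = P(yellow | comp) = 0.18
Multiply by the mixture weights:
  P(Z=A)·f_A = 0.33 × 0.23 = 0.0759
  P(Z=B)·f_B = 0.21 × 0.57 = 0.1197
  P(Z=C)·f_C = 0.13 × 0.41 = 0.0533
  P(Z=D)·f_D = 0.33 × 0.18 = 0.0594
Evidence: 0.0759 + 0.1197 + 0.0533 + 0.0594 = 0.3083
So the posterior for Cluster A is 0.0759 / 0.3083 ≈ 0.246.

0.246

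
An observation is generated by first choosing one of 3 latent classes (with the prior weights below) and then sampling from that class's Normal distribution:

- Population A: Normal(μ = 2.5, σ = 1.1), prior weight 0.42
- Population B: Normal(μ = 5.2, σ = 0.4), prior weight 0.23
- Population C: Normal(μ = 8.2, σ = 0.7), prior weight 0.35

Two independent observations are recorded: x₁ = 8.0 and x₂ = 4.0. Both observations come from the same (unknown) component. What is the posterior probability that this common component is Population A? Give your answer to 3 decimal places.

By Bayes' theorem, P(k | x) = π_k f_k(x) / Σ_j π_j f_j(x).
Since both observations come from the same component, the likelihood for component k is f_k(x₁)·f_k(x₂).
  p_A = [1.35156e-06] × [0.14313] = 1.93449e-07
  p_B = [2.28368e-11] × [0.0110796] = 2.53023e-13
  p_C = [0.547124] × [8.67983e-09] = 4.74894e-09
Multiply by the mixture weights:
  π_A·p_A = 0.42 × 1.93449e-07 = 8.12488e-08
  π_B·p_B = 0.23 × 2.53023e-13 = 5.81953e-14
  π_C·p_C = 0.35 × 4.74894e-09 = 1.66213e-09
Marginal: 8.12488e-08 + 5.81953e-14 + 1.66213e-09 = 8.2911e-08
So the posterior for Population A is 8.12488e-08 / 8.2911e-08 ≈ 0.980.

0.980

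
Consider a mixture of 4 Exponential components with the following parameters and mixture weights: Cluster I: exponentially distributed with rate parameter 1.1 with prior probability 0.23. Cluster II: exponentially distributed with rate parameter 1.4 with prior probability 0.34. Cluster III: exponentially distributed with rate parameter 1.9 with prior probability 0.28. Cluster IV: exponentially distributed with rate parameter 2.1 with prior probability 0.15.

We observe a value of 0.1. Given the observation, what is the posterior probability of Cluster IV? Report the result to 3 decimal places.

0.191

Apply Bayes' rule: the posterior for each component is proportional to its prior times its likelihood at x.
Component likelihoods at x = 0.1:
  L_I = 1.1·e^(−1.1·0.1) = 1.1·e^(−0.1100) = 0.985418
  L_II = 1.4·e^(−1.4·0.1) = 1.4·e^(−0.1400) = 1.2171
  L_III = 1.9·e^(−1.9·0.1) = 1.9·e^(−0.1900) = 1.57122
  L_IV = 2.1·e^(−2.1·0.1) = 2.1·e^(−0.2100) = 1.70223
Multiply by the mixture weights:
  w_I·L_I = 0.23 × 0.985418 = 0.226646
  w_II·L_II = 0.34 × 1.2171 = 0.413815
  w_III·L_III = 0.28 × 1.57122 = 0.439942
  w_IV·L_IV = 0.15 × 1.70223 = 0.255334
Sum: 0.226646 + 0.413815 + 0.439942 + 0.255334 = 1.33574
So the posterior for Cluster IV is 0.255334 / 1.33574 ≈ 0.191.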